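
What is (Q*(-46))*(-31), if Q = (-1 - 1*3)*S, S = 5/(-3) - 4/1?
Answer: 96968/3 ≈ 32323.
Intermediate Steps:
S = -17/3 (S = 5*(-1/3) - 4*1 = -5/3 - 4 = -17/3 ≈ -5.6667)
Q = 68/3 (Q = (-1 - 1*3)*(-17/3) = (-1 - 3)*(-17/3) = -4*(-17/3) = 68/3 ≈ 22.667)
(Q*(-46))*(-31) = ((68/3)*(-46))*(-31) = -3128/3*(-31) = 96968/3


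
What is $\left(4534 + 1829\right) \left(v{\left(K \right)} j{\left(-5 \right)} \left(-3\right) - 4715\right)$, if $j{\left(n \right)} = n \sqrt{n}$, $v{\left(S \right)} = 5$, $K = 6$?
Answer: $-30001545 + 477225 i \sqrt{5} \approx -3.0002 \cdot 10^{7} + 1.0671 \cdot 10^{6} i$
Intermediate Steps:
$j{\left(n \right)} = n^{\frac{3}{2}}$
$\left(4534 + 1829\right) \left(v{\left(K \right)} j{\left(-5 \right)} \left(-3\right) - 4715\right) = \left(4534 + 1829\right) \left(5 \left(-5\right)^{\frac{3}{2}} \left(-3\right) - 4715\right) = 6363 \left(5 \left(- 5 i \sqrt{5}\right) \left(-3\right) - 4715\right) = 6363 \left(- 25 i \sqrt{5} \left(-3\right) - 4715\right) = 6363 \left(75 i \sqrt{5} - 4715\right) = 6363 \left(-4715 + 75 i \sqrt{5}\right) = -30001545 + 477225 i \sqrt{5}$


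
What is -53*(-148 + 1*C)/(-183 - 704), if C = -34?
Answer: -9646/887 ≈ -10.875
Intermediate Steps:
-53*(-148 + 1*C)/(-183 - 704) = -53*(-148 + 1*(-34))/(-183 - 704) = -53*(-148 - 34)/(-887) = -(-9646)*(-1)/887 = -53*182/887 = -9646/887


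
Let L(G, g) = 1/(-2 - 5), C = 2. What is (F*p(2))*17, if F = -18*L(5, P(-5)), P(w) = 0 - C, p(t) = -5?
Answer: -1530/7 ≈ -218.57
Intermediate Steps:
P(w) = -2 (P(w) = 0 - 1*2 = 0 - 2 = -2)
L(G, g) = -1/7 (L(G, g) = 1/(-7) = -1/7)
F = 18/7 (F = -18*(-1/7) = 18/7 ≈ 2.5714)
(F*p(2))*17 = ((18/7)*(-5))*17 = -90/7*17 = -1530/7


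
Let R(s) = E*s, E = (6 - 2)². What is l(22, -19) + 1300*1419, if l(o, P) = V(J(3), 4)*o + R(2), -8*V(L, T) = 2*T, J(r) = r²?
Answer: 1844710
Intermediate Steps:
V(L, T) = -T/4
E = 16 (E = 4² = 16)
R(s) = 16*s
l(o, P) = 32 - o (l(o, P) = (-¼*4)*o + 16*2 = -o + 32 = 32 - o)
l(22, -19) + 1300*1419 = (32 - 1*22) + 1300*1419 = (32 - 22) + 1844700 = 10 + 1844700 = 1844710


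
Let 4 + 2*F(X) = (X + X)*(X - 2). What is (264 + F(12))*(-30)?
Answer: -11460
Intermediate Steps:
F(X) = -2 + X*(-2 + X) (F(X) = -2 + ((X + X)*(X - 2))/2 = -2 + ((2*X)*(-2 + X))/2 = -2 + (2*X*(-2 + X))/2 = -2 + X*(-2 + X))
(264 + F(12))*(-30) = (264 + (-2 + 12² - 2*12))*(-30) = (264 + (-2 + 144 - 24))*(-30) = (264 + 118)*(-30) = 382*(-30) = -11460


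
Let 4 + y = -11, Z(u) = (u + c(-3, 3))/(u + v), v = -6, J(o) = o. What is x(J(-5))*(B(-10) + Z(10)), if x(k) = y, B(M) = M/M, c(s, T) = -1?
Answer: -195/4 ≈ -48.750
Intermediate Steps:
B(M) = 1
Z(u) = (-1 + u)/(-6 + u) (Z(u) = (u - 1)/(u - 6) = (-1 + u)/(-6 + u))
y = -15 (y = -4 - 11 = -15)
x(k) = -15
x(J(-5))*(B(-10) + Z(10)) = -15*(1 + (-1 + 10)/(-6 + 10)) = -15*(1 + 9/4) = -15*13/4 = -195/4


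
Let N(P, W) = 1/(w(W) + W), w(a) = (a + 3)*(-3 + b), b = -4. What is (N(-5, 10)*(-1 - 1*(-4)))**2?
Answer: 1/729 ≈ 0.0013717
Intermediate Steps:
w(a) = -21 - 7*a (w(a) = (a + 3)*(-3 - 4) = (3 + a)*(-7) = -21 - 7*a)
N(P, W) = 1/(-21 - 6*W) (N(P, W) = 1/((-21 - 7*W) + W) = 1/(-21 - 6*W))
(N(-5, 10)*(-1 - 1*(-4)))**2 = ((-1/(21 + 6*10))*(-1 - 1*(-4)))**2 = ((-1/(21 + 60))*(-1 + 4))**2 = (-1/81*3)**2 = (-1/27)**2 = 1/729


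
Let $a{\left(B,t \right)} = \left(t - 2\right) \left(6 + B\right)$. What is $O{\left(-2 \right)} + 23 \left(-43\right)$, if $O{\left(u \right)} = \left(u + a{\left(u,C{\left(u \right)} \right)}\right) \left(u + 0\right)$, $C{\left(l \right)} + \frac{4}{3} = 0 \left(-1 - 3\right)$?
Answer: $- \frac{2875}{3} \approx -958.33$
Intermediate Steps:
$C{\left(l \right)} = - \frac{4}{3}$ ($C{\left(l \right)} = - \frac{4}{3} + 0 \left(-1 - 3\right) = - \frac{4}{3} + 0 \left(-4\right) = - \frac{4}{3} + 0 = - \frac{4}{3}$)
$a{\left(B,t \right)} = \left(-2 + t\right) \left(6 + B\right)$
$O{\left(u \right)} = u \left(-20 - \frac{7 u}{3}\right)$ ($O{\left(u \right)} = \left(u + \left(-12 - 2 u + 6 \left(- \frac{4}{3}\right) + u \left(- \frac{4}{3}\right)\right)\right) \left(u + 0\right) = \left(u - \left(20 + \frac{10 u}{3}\right)\right) u = \left(-20 - \frac{7 u}{3}\right) u = u \left(-20 - \frac{7 u}{3}\right)$)
$O{\left(-2 \right)} + 23 \left(-43\right) = \left(- \frac{1}{3}\right) \left(-2\right) \left(60 + 7 \left(-2\right)\right) + 23 \left(-43\right) = \left(- \frac{1}{3}\right) \left(-2\right) \left(60 - 14\right) - 989 = \left(- \frac{1}{3}\right) \left(-2\right) 46 - 989 = \frac{92}{3} - 989 = - \frac{2875}{3}$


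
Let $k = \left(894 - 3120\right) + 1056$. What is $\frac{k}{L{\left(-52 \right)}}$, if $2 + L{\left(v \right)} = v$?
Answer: $\frac{65}{3} \approx 21.667$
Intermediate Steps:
$L{\left(v \right)} = -2 + v$
$k = -1170$ ($k = -2226 + 1056 = -1170$)
$\frac{k}{L{\left(-52 \right)}} = - \frac{1170}{-2 - 52} = - \frac{1170}{-54} = \left(-1170\right) \left(- \frac{1}{54}\right) = \frac{65}{3}$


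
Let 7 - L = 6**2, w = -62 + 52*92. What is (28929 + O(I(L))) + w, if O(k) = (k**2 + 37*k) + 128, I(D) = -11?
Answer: 33493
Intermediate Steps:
w = 4722 (w = -62 + 4784 = 4722)
L = -29 (L = 7 - 1*6**2 = 7 - 1*36 = 7 - 36 = -29)
O(k) = 128 + k**2 + 37*k
(28929 + O(I(L))) + w = (28929 + (128 + (-11)**2 + 37*(-11))) + 4722 = (28929 + (128 + 121 - 407)) + 4722 = (28929 - 158) + 4722 = 28771 + 4722 = 33493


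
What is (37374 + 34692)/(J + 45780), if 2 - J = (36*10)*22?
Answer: 36033/18931 ≈ 1.9034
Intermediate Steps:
J = -7918 (J = 2 - 36*10*22 = 2 - 360*22 = 2 - 1*7920 = 2 - 7920 = -7918)
(37374 + 34692)/(J + 45780) = (37374 + 34692)/(-7918 + 45780) = 72066/37862 = 72066*(1/37862) = 36033/18931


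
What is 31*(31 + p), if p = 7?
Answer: 1178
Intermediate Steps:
31*(31 + p) = 31*(31 + 7) = 31*38 = 1178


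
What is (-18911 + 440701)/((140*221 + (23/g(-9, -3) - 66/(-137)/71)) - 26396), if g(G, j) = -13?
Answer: 53335767290/574370481 ≈ 92.859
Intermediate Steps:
(-18911 + 440701)/((140*221 + (23/g(-9, -3) - 66/(-137)/71)) - 26396) = (-18911 + 440701)/((140*221 + (23/(-13) - 66/(-137)/71)) - 26396) = 421790/((30940 + (23*(-1/13) - 66*(-1/137)*(1/71))) - 26396) = 421790/((30940 + (-23/13 + (66/137)*(1/71))) - 26396) = 421790/((30940 + (-23/13 + 66/9727)) - 26396) = 421790/((30940 - 222863/126451) - 26396) = 421790/(3912171077/126451 - 26396) = 421790/(574370481/126451) = 421790*(126451/574370481) = 53335767290/574370481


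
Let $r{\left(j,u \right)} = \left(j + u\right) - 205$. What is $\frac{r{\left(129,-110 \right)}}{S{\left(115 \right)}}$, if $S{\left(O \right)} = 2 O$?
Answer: $- \frac{93}{115} \approx -0.8087$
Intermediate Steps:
$r{\left(j,u \right)} = -205 + j + u$
$\frac{r{\left(129,-110 \right)}}{S{\left(115 \right)}} = \frac{-205 + 129 - 110}{2 \cdot 115} = - \frac{186}{230} = \left(-186\right) \frac{1}{230} = - \frac{93}{115}$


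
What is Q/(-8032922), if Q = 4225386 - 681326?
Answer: -1772030/4016461 ≈ -0.44119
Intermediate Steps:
Q = 3544060
Q/(-8032922) = 3544060/(-8032922) = 3544060*(-1/8032922) = -1772030/4016461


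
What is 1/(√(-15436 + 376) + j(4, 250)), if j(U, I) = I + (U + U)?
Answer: 43/13604 - I*√3765/40812 ≈ 0.0031608 - 0.0015035*I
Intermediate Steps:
j(U, I) = I + 2*U
1/(√(-15436 + 376) + j(4, 250)) = 1/(√(-15436 + 376) + (250 + 2*4)) = 1/(√(-15060) + (250 + 8)) = 1/(2*I*√3765 + 258) = 1/(258 + 2*I*√3765)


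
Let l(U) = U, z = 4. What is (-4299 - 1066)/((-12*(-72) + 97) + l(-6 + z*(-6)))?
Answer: -5365/931 ≈ -5.7626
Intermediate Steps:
(-4299 - 1066)/((-12*(-72) + 97) + l(-6 + z*(-6))) = (-4299 - 1066)/((-12*(-72) + 97) + (-6 + 4*(-6))) = -5365/((864 + 97) + (-6 - 24)) = -5365/(961 - 30) = -5365/931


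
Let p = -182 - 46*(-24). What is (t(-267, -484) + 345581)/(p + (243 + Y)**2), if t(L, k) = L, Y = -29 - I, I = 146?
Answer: 172657/2773 ≈ 62.264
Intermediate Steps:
p = 922 (p = -182 + 1104 = 922)
Y = -175 (Y = -29 - 1*146 = -29 - 146 = -175)
(t(-267, -484) + 345581)/(p + (243 + Y)**2) = (-267 + 345581)/(922 + (243 - 175)**2) = 345314/(922 + 68**2) = 345314/(922 + 4624) = 345314/5546 = 345314*(1/5546) = 172657/2773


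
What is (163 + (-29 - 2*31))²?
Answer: 5184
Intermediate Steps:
(163 + (-29 - 2*31))² = (163 + (-29 - 62))² = (163 - 91)² = 72² = 5184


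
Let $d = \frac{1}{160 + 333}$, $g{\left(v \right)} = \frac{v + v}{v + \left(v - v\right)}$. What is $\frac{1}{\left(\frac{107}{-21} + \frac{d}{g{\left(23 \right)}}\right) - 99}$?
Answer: $- \frac{20706}{2155375} \approx -0.0096067$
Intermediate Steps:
$g{\left(v \right)} = 2$ ($g{\left(v \right)} = \frac{2 v}{v + 0} = \frac{2 v}{v} = 2$)
$d = \frac{1}{493} \approx 0.0020284$
$\frac{1}{\left(\frac{107}{-21} + \frac{d}{g{\left(23 \right)}}\right) - 99} = \frac{1}{\left(\frac{107}{-21} + \frac{1}{493 \cdot 2}\right) - 99} = \frac{1}{\left(107 \left(- \frac{1}{21}\right) + \frac{1}{493} \cdot \frac{1}{2}\right) - 99} = \frac{1}{\left(- \frac{107}{21} + \frac{1}{986}\right) - 99} = \frac{1}{- \frac{105481}{20706} - 99} = \frac{1}{- \frac{2155375}{20706}} = - \frac{20706}{2155375}$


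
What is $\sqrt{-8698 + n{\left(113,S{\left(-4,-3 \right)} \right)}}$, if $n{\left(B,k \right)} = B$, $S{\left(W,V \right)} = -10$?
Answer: $i \sqrt{8585} \approx 92.655 i$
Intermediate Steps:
$\sqrt{-8698 + n{\left(113,S{\left(-4,-3 \right)} \right)}} = \sqrt{-8698 + 113} = \sqrt{-8585} = i \sqrt{8585}$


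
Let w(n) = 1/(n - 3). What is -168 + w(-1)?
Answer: -673/4 ≈ -168.25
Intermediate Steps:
w(n) = 1/(-3 + n)
-168 + w(-1) = -168 + 1/(-3 - 1) = -168 + 1/(-4) = -168 - ¼ = -673/4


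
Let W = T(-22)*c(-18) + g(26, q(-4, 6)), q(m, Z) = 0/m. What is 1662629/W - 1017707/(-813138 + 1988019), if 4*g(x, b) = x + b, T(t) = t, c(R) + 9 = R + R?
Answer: 3904754154247/2341537833 ≈ 1667.6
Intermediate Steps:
c(R) = -9 + 2*R (c(R) = -9 + (R + R) = -9 + 2*R)
q(m, Z) = 0
g(x, b) = b/4 + x/4 (g(x, b) = (x + b)/4 = (b + x)/4 = b/4 + x/4)
W = 1993/2 (W = -22*(-9 + 2*(-18)) + ((1/4)*0 + (1/4)*26) = -22*(-9 - 36) + (0 + 13/2) = -22*(-45) + 13/2 = 990 + 13/2 = 1993/2 ≈ 996.50)
1662629/W - 1017707/(-813138 + 1988019) = 1662629/(1993/2) - 1017707/(-813138 + 1988019) = 1662629*(2/1993) - 1017707/1174881 = 3325258/1993 - 1017707*1/1174881 = 3325258/1993 - 1017707/1174881 = 3904754154247/2341537833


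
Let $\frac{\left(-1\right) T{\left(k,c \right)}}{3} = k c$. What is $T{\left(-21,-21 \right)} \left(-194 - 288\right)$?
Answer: $637686$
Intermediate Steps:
$T{\left(k,c \right)} = - 3 c k$ ($T{\left(k,c \right)} = - 3 k c = - 3 c k$)
$T{\left(-21,-21 \right)} \left(-194 - 288\right) = \left(-3\right) \left(-21\right) \left(-21\right) \left(-194 - 288\right) = \left(-1323\right) \left(-482\right) = 637686$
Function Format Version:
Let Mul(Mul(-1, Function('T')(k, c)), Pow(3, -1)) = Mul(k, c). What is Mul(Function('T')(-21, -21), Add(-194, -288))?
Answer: 637686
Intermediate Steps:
Function('T')(k, c) = Mul(-3, c, k) (Function('T')(k, c) = Mul(-3, Mul(k, c)) = Mul(-3, Mul(c, k)) = Mul(-3, c, k))
Mul(Function('T')(-21, -21), Add(-194, -288)) = Mul(Mul(-3, -21, -21), Add(-194, -288)) = Mul(-1323, -482) = 637686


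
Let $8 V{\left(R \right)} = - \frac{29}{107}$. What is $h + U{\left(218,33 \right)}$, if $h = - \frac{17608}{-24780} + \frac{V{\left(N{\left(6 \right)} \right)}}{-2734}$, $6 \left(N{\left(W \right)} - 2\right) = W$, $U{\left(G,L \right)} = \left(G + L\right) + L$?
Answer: $\frac{4127786249383}{14498183280} \approx 284.71$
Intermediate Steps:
$U{\left(G,L \right)} = G + 2 L$
$N{\left(W \right)} = 2 + \frac{W}{6}$
$V{\left(R \right)} = - \frac{29}{856}$ ($V{\left(R \right)} = \frac{\left(-29\right) \frac{1}{107}}{8} = \frac{1}{8} \left(- \frac{29}{107}\right) = - \frac{29}{856}$)
$h = \frac{10302197863}{14498183280}$ ($h = - \frac{17608}{-24780} - \frac{29}{856 \left(-2734\right)} = \left(-17608\right) \left(- \frac{1}{24780}\right) - - \frac{29}{2340304} = \frac{4402}{6195} + \frac{29}{2340304} = \frac{10302197863}{14498183280} \approx 0.71059$)
$h + U{\left(218,33 \right)} = \frac{10302197863}{14498183280} + \left(218 + 2 \cdot 33\right) = \frac{10302197863}{14498183280} + \left(218 + 66\right) = \frac{10302197863}{14498183280} + 284 = \frac{4127786249383}{14498183280}$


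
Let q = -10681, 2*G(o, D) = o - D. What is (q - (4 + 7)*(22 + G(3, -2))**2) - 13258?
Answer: -122167/4 ≈ -30542.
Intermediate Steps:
G(o, D) = o/2 - D/2 (G(o, D) = (o - D)/2 = o/2 - D/2)
(q - (4 + 7)*(22 + G(3, -2))**2) - 13258 = (-10681 - (4 + 7)*(22 + ((1/2)*3 - 1/2*(-2)))**2) - 13258 = (-10681 - 11*(22 + (3/2 + 1))**2) - 13258 = (-10681 - 11*(22 + 5/2)**2) - 13258 = (-10681 - 11*(49/2)**2) - 13258 = (-10681 - 11*2401/4) - 13258 = (-10681 - 1*26411/4) - 13258 = (-10681 - 26411/4) - 13258 = -69135/4 - 13258 = -122167/4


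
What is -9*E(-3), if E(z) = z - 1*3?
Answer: 54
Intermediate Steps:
E(z) = -3 + z (E(z) = z - 3 = -3 + z)
-9*E(-3) = -9*(-3 - 3) = -9*(-6) = 54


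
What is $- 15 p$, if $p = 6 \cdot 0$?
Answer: $0$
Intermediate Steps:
$p = 0$
$- 15 p = \left(-15\right) 0 = 0$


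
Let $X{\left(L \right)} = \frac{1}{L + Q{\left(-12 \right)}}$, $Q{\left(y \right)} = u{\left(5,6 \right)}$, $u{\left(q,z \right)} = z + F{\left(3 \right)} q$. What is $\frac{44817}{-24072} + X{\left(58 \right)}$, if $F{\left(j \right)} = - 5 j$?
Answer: $- \frac{172353}{88264} \approx -1.9527$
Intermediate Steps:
$u{\left(q,z \right)} = z - 15 q$ ($u{\left(q,z \right)} = z + \left(-5\right) 3 q = z - 15 q$)
$Q{\left(y \right)} = -69$ ($Q{\left(y \right)} = 6 - 75 = -69$)
$X{\left(L \right)} = \frac{1}{-69 + L}$ ($X{\left(L \right)} = \frac{1}{L - 69} = \frac{1}{-69 + L}$)
$\frac{44817}{-24072} + X{\left(58 \right)} = \frac{44817}{-24072} + \frac{1}{-69 + 58} = 44817 \left(- \frac{1}{24072}\right) + \frac{1}{-11} = - \frac{14939}{8024} - \frac{1}{11} = - \frac{172353}{88264}$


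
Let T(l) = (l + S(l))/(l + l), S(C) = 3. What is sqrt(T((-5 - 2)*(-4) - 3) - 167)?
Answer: I*sqrt(4161)/5 ≈ 12.901*I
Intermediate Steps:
T(l) = (3 + l)/(2*l) (T(l) = (l + 3)/(l + l) = (3 + l)/((2*l)) = (3 + l)*(1/(2*l)) = (3 + l)/(2*l))
sqrt(T((-5 - 2)*(-4) - 3) - 167) = sqrt((3 + ((-5 - 2)*(-4) - 3))/(2*((-5 - 2)*(-4) - 3)) - 167) = sqrt((3 + (-7*(-4) - 3))/(2*(-7*(-4) - 3)) - 167) = sqrt((3 + (28 - 3))/(2*(28 - 3)) - 167) = sqrt((1/2)*(3 + 25)/25 - 167) = sqrt((1/2)*(1/25)*28 - 167) = sqrt(14/25 - 167) = sqrt(-4161/25) = I*sqrt(4161)/5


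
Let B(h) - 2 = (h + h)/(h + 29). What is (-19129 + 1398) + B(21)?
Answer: -443204/25 ≈ -17728.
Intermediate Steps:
B(h) = 2 + 2*h/(29 + h) (B(h) = 2 + (h + h)/(h + 29) = 2 + (2*h)/(29 + h) = 2 + 2*h/(29 + h))
(-19129 + 1398) + B(21) = (-19129 + 1398) + 2*(29 + 2*21)/(29 + 21) = -17731 + 2*(29 + 42)/50 = -17731 + 2*(1/50)*71 = -17731 + 71/25 = -443204/25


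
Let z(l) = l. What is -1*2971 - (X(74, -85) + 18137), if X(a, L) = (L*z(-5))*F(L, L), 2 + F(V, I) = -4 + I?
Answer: 17567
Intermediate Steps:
F(V, I) = -6 + I (F(V, I) = -2 + (-4 + I) = -6 + I)
X(a, L) = -5*L*(-6 + L) (X(a, L) = (L*(-5))*(-6 + L) = (-5*L)*(-6 + L) = -5*L*(-6 + L))
-1*2971 - (X(74, -85) + 18137) = -1*2971 - (5*(-85)*(6 - 1*(-85)) + 18137) = -2971 - (5*(-85)*(6 + 85) + 18137) = -2971 - (5*(-85)*91 + 18137) = -2971 - (-38675 + 18137) = -2971 - 1*(-20538) = -2971 + 20538 = 17567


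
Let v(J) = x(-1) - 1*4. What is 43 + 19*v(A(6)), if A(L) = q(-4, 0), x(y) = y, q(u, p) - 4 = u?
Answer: -52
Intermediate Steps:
q(u, p) = 4 + u
A(L) = 0 (A(L) = 4 - 4 = 0)
v(J) = -5 (v(J) = -1 - 1*4 = -1 - 4 = -5)
43 + 19*v(A(6)) = 43 + 19*(-5) = 43 - 95 = -52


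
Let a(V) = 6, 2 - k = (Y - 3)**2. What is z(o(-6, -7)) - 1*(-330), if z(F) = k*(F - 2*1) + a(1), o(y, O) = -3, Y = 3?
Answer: 326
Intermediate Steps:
k = 2 (k = 2 - (3 - 3)**2 = 2 - 1*0**2 = 2 - 1*0 = 2 + 0 = 2)
z(F) = 2 + 2*F (z(F) = 2*(F - 2*1) + 6 = 2*(F - 2) + 6 = 2*(-2 + F) + 6 = (-4 + 2*F) + 6 = 2 + 2*F)
z(o(-6, -7)) - 1*(-330) = (2 + 2*(-3)) - 1*(-330) = (2 - 6) + 330 = -4 + 330 = 326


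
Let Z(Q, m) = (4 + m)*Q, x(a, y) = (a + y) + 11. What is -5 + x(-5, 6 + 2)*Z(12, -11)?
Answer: -1181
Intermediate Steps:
x(a, y) = 11 + a + y
Z(Q, m) = Q*(4 + m)
-5 + x(-5, 6 + 2)*Z(12, -11) = -5 + (11 - 5 + (6 + 2))*(12*(4 - 11)) = -5 + (11 - 5 + 8)*(12*(-7)) = -5 + 14*(-84) = -5 - 1176 = -1181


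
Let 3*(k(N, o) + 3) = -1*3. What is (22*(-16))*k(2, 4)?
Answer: 1408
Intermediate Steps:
k(N, o) = -4 (k(N, o) = -3 + (-1*3)/3 = -3 + (1/3)*(-3) = -3 - 1 = -4)
(22*(-16))*k(2, 4) = (22*(-16))*(-4) = -352*(-4) = 1408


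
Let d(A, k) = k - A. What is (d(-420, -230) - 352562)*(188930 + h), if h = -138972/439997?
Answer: -29292153771632536/439997 ≈ -6.6574e+10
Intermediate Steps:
h = -138972/439997 (h = -138972*1/439997 = -138972/439997 ≈ -0.31585)
(d(-420, -230) - 352562)*(188930 + h) = ((-230 - 1*(-420)) - 352562)*(188930 - 138972/439997) = ((-230 + 420) - 352562)*(83128494238/439997) = (190 - 352562)*(83128494238/439997) = -352372*83128494238/439997 = -29292153771632536/439997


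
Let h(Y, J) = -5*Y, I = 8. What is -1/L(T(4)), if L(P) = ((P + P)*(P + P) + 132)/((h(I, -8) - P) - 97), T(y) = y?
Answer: 141/196 ≈ 0.71939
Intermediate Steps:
L(P) = (132 + 4*P**2)/(-137 - P) (L(P) = ((P + P)*(P + P) + 132)/((-5*8 - P) - 97) = ((2*P)*(2*P) + 132)/((-40 - P) - 97) = (4*P**2 + 132)/(-137 - P) = (132 + 4*P**2)/(-137 - P))
-1/L(T(4)) = -1/(4*(-33 - 1*4**2)/(137 + 4)) = -1/(4*(-33 - 1*16)/141) = -1/(4*(1/141)*(-33 - 16)) = -1/(4*(1/141)*(-49)) = -1/(-196/141) = -1*(-141/196) = 141/196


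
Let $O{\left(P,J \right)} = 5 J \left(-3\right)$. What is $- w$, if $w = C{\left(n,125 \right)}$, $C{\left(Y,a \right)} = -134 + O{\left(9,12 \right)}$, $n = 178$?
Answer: $314$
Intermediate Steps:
$O{\left(P,J \right)} = - 15 J$
$C{\left(Y,a \right)} = -314$ ($C{\left(Y,a \right)} = -134 - 180 = -314$)
$w = -314$
$- w = \left(-1\right) \left(-314\right) = 314$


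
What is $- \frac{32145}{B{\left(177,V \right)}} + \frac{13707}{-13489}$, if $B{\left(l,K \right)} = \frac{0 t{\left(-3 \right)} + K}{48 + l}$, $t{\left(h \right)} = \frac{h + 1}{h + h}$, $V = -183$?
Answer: $\frac{32519456748}{822829} \approx 39522.0$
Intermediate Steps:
$t{\left(h \right)} = \frac{1 + h}{2 h}$
$B{\left(l,K \right)} = \frac{K}{48 + l}$ ($B{\left(l,K \right)} = \frac{0 \frac{1 - 3}{2 \left(-3\right)} + K}{48 + l} = \frac{0 \cdot \frac{1}{2} \left(- \frac{1}{3}\right) \left(-2\right) + K}{48 + l} = \frac{0 \cdot \frac{1}{3} + K}{48 + l} = \frac{0 + K}{48 + l} = \frac{K}{48 + l}$)
$- \frac{32145}{B{\left(177,V \right)}} + \frac{13707}{-13489} = - \frac{32145}{\left(-183\right) \frac{1}{48 + 177}} + \frac{13707}{-13489} = - \frac{32145}{\left(-183\right) \frac{1}{225}} + 13707 \left(- \frac{1}{13489}\right) = - \frac{32145}{\left(-183\right) \frac{1}{225}} - \frac{13707}{13489} = - \frac{32145}{- \frac{61}{75}} - \frac{13707}{13489} = \left(-32145\right) \left(- \frac{75}{61}\right) - \frac{13707}{13489} = \frac{2410875}{61} - \frac{13707}{13489} = \frac{32519456748}{822829}$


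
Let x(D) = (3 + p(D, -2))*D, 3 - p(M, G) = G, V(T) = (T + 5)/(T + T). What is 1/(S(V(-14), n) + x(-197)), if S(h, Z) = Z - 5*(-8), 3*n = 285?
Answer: -1/1441 ≈ -0.00069396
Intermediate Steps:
V(T) = (5 + T)/(2*T) (V(T) = (5 + T)/((2*T)) = (5 + T)*(1/(2*T)) = (5 + T)/(2*T))
n = 95 (n = (⅓)*285 = 95)
p(M, G) = 3 - G
S(h, Z) = 40 + Z (S(h, Z) = Z + 40 = 40 + Z)
x(D) = 8*D (x(D) = (3 + (3 - 1*(-2)))*D = (3 + (3 + 2))*D = (3 + 5)*D = 8*D)
1/(S(V(-14), n) + x(-197)) = 1/((40 + 95) + 8*(-197)) = 1/(135 - 1576) = 1/(-1441) = -1/1441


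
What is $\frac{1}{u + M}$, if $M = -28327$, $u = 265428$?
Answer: $\frac{1}{237101} \approx 4.2176 \cdot 10^{-6}$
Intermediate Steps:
$\frac{1}{u + M} = \frac{1}{265428 - 28327} = \frac{1}{237101}$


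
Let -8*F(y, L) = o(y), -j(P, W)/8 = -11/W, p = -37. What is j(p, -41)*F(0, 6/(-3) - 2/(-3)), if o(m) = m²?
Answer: 0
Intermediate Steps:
j(P, W) = 88/W (j(P, W) = -(-88)/W = 88/W)
F(y, L) = -y²/8
j(p, -41)*F(0, 6/(-3) - 2/(-3)) = (88/(-41))*(-⅛*0²) = (88*(-1/41))*(-⅛*0) = -88/41*0 = 0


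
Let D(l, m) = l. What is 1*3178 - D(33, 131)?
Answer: 3145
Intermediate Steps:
1*3178 - D(33, 131) = 1*3178 - 1*33 = 3178 - 33 = 3145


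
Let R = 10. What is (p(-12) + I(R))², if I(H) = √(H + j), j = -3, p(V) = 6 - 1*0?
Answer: (6 + √7)² ≈ 74.749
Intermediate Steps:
p(V) = 6 (p(V) = 6 + 0 = 6)
I(H) = √(-3 + H) (I(H) = √(H - 3) = √(-3 + H))
(p(-12) + I(R))² = (6 + √(-3 + 10))² = (6 + √7)²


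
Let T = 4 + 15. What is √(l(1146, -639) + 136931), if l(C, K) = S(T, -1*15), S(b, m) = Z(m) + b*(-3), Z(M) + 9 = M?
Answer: 5*√5474 ≈ 369.93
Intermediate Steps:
T = 19
Z(M) = -9 + M
S(b, m) = -9 + m - 3*b (S(b, m) = (-9 + m) + b*(-3) = (-9 + m) - 3*b = -9 + m - 3*b)
l(C, K) = -81 (l(C, K) = -9 - 1*15 - 3*19 = -9 - 15 - 57 = -81)
√(l(1146, -639) + 136931) = √(-81 + 136931) = √136850 = 5*√5474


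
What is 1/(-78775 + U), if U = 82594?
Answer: 1/3819 ≈ 0.00026185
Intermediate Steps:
1/(-78775 + U) = 1/(-78775 + 82594) = 1/3819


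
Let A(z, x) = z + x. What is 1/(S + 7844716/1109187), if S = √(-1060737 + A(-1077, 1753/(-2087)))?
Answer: 18159523371296604/2726473242597567945371 - 1230295800969*I*√4624807800677/2726473242597567945371 ≈ 6.6604e-6 - 0.00097041*I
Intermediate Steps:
A(z, x) = x + z
S = I*√4624807800677/2087 (S = √(-1060737 + (1753/(-2087) - 1077)) = √(-1060737 + (1753*(-1/2087) - 1077)) = √(-1060737 + (-1753/2087 - 1077)) = √(-1060737 - 2249452/2087) = √(-2216007571/2087) = I*√4624807800677/2087 ≈ 1030.4*I)
1/(S + 7844716/1109187) = 1/(I*√4624807800677/2087 + 7844716/1109187) = 1/(7844716/1109187 + I*√4624807800677/2087)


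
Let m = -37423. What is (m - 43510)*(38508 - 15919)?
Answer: -1828195537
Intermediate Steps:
(m - 43510)*(38508 - 15919) = (-37423 - 43510)*(38508 - 15919) = -80933*22589 = -1828195537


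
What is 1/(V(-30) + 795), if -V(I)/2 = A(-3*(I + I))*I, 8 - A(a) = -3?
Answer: 1/1455 ≈ 0.00068729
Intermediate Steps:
A(a) = 11 (A(a) = 8 - 1*(-3) = 8 + 3 = 11)
V(I) = -22*I
1/(V(-30) + 795) = 1/(-22*(-30) + 795) = 1/(660 + 795) = 1/1455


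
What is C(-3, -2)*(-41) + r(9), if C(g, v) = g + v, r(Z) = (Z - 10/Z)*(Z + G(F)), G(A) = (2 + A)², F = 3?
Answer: 4259/9 ≈ 473.22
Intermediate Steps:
r(Z) = (25 + Z)*(Z - 10/Z) (r(Z) = (Z - 10/Z)*(Z + (2 + 3)²) = (Z - 10/Z)*(Z + 5²) = (Z - 10/Z)*(Z + 25) = (Z - 10/Z)*(25 + Z) = (25 + Z)*(Z - 10/Z))
C(-3, -2)*(-41) + r(9) = (-3 - 2)*(-41) + (-10 + 9² - 250/9 + 25*9) = -5*(-41) + (-10 + 81 - 250*⅑ + 225) = 205 + (-10 + 81 - 250/9 + 225) = 205 + 2414/9 = 4259/9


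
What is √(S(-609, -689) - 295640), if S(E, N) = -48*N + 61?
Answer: I*√262507 ≈ 512.35*I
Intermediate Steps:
S(E, N) = 61 - 48*N
√(S(-609, -689) - 295640) = √((61 - 48*(-689)) - 295640) = √((61 + 33072) - 295640) = √(33133 - 295640) = √(-262507) = I*√262507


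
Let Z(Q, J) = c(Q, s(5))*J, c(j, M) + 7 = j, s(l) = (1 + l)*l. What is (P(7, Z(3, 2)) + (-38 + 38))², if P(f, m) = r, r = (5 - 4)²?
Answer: 1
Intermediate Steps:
s(l) = l*(1 + l)
c(j, M) = -7 + j
Z(Q, J) = J*(-7 + Q) (Z(Q, J) = (-7 + Q)*J = J*(-7 + Q))
r = 1 (r = 1² = 1)
P(f, m) = 1
(P(7, Z(3, 2)) + (-38 + 38))² = (1 + (-38 + 38))² = (1 + 0)² = 1² = 1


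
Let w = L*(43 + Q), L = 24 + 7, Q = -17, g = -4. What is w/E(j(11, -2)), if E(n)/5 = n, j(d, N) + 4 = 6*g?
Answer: -403/70 ≈ -5.7571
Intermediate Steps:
j(d, N) = -28 (j(d, N) = -4 + 6*(-4) = -4 - 24 = -28)
E(n) = 5*n
L = 31
w = 806 (w = 31*(43 - 17) = 31*26 = 806)
w/E(j(11, -2)) = 806/((5*(-28))) = 806/(-140) = 806*(-1/140) = -403/70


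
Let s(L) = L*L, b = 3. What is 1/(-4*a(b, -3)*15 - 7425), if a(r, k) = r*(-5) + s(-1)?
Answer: -1/6585 ≈ -0.00015186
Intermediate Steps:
s(L) = L²
a(r, k) = 1 - 5*r (a(r, k) = r*(-5) + (-1)² = -5*r + 1 = 1 - 5*r)
1/(-4*a(b, -3)*15 - 7425) = 1/(-4*(1 - 5*3)*15 - 7425) = 1/(-4*(1 - 15)*15 - 7425) = 1/(-4*(-14)*15 - 7425) = 1/(56*15 - 7425) = 1/(840 - 7425) = 1/(-6585) = -1/6585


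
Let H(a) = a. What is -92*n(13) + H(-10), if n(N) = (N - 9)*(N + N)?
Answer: -9578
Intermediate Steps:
n(N) = 2*N*(-9 + N) (n(N) = (-9 + N)*(2*N) = 2*N*(-9 + N))
-92*n(13) + H(-10) = -184*13*(-9 + 13) - 10 = -184*13*4 - 10 = -92*104 - 10 = -9568 - 10 = -9578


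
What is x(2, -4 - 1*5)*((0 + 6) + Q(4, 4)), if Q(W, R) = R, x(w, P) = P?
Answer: -90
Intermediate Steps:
x(2, -4 - 1*5)*((0 + 6) + Q(4, 4)) = (-4 - 1*5)*((0 + 6) + 4) = (-4 - 5)*(6 + 4) = -9*10 = -90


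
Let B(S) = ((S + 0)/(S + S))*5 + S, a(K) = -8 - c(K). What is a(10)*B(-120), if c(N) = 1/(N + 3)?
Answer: 24675/26 ≈ 949.04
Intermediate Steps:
c(N) = 1/(3 + N)
a(K) = -8 - 1/(3 + K)
B(S) = 5/2 + S (B(S) = (S/((2*S)))*5 + S = (S*(1/(2*S)))*5 + S = (½)*5 + S = 5/2 + S)
a(10)*B(-120) = ((-25 - 8*10)/(3 + 10))*(5/2 - 120) = ((-25 - 80)/13)*(-235/2) = ((1/13)*(-105))*(-235/2) = -105/13*(-235/2) = 24675/26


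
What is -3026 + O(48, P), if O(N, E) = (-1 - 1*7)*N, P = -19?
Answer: -3410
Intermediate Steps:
O(N, E) = -8*N (O(N, E) = (-1 - 7)*N = -8*N)
-3026 + O(48, P) = -3026 - 8*48 = -3026 - 384 = -3410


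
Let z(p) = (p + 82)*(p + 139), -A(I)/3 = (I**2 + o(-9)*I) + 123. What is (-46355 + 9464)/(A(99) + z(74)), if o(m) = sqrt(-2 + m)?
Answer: -524672/53145 - 45089*I*sqrt(11)/53145 ≈ -9.8725 - 2.8139*I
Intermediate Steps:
A(I) = -369 - 3*I**2 - 3*I*I*sqrt(11) (A(I) = -3*((I**2 + sqrt(-2 - 9)*I) + 123) = -3*((I**2 + sqrt(-11)*I) + 123) = -3*((I**2 + (I*sqrt(11))*I) + 123) = -3*((I**2 + I*I*sqrt(11)) + 123) = -3*(123 + I**2 + I*I*sqrt(11)) = -369 - 3*I**2 - 3*I*I*sqrt(11))
z(p) = (82 + p)*(139 + p)
(-46355 + 9464)/(A(99) + z(74)) = (-46355 + 9464)/((-369 - 3*99**2 - 3*I*99*sqrt(11)) + (11398 + 74**2 + 221*74)) = -36891/((-369 - 3*9801 - 297*I*sqrt(11)) + (11398 + 5476 + 16354)) = -36891/((-369 - 29403 - 297*I*sqrt(11)) + 33228) = -36891/((-29772 - 297*I*sqrt(11)) + 33228) = -36891/(3456 - 297*I*sqrt(11))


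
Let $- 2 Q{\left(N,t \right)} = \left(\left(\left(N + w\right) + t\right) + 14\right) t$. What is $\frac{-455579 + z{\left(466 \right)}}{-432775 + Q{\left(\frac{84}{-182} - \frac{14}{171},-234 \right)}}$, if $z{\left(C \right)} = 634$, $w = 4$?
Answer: $\frac{8643955}{8704101} \approx 0.99309$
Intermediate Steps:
$Q{\left(N,t \right)} = - \frac{t \left(18 + N + t\right)}{2}$ ($Q{\left(N,t \right)} = - \frac{\left(\left(\left(N + 4\right) + t\right) + 14\right) t}{2} = - \frac{\left(\left(\left(4 + N\right) + t\right) + 14\right) t}{2} = - \frac{\left(\left(4 + N + t\right) + 14\right) t}{2} = - \frac{\left(18 + N + t\right) t}{2} = - \frac{t \left(18 + N + t\right)}{2}$)
$\frac{-455579 + z{\left(466 \right)}}{-432775 + Q{\left(\frac{84}{-182} - \frac{14}{171},-234 \right)}} = \frac{-455579 + 634}{-432775 - - 117 \left(18 + \left(\frac{84}{-182} - \frac{14}{171}\right) - 234\right)} = - \frac{454945}{-432775 - - 117 \left(18 + \left(84 \left(- \frac{1}{182}\right) - \frac{14}{171}\right) - 234\right)} = - \frac{454945}{-432775 - - 117 \left(18 - \frac{1208}{2223} - 234\right)} = - \frac{454945}{-432775 - \left(-117\right) \left(- \frac{481376}{2223}\right)} = - \frac{454945}{-432775 - \frac{481376}{19}} = - \frac{454945}{- \frac{8704101}{19}} = \left(-454945\right) \left(- \frac{19}{8704101}\right) = \frac{8643955}{8704101}$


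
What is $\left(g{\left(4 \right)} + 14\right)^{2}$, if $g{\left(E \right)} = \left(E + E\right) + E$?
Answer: $676$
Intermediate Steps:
$g{\left(E \right)} = 3 E$ ($g{\left(E \right)} = 2 E + E = 3 E$)
$\left(g{\left(4 \right)} + 14\right)^{2} = \left(3 \cdot 4 + 14\right)^{2} = \left(12 + 14\right)^{2} = 26^{2} = 676$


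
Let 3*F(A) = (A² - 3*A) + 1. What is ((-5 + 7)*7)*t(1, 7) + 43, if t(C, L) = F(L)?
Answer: 535/3 ≈ 178.33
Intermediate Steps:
F(A) = ⅓ - A + A²/3 (F(A) = ((A² - 3*A) + 1)/3 = (1 + A² - 3*A)/3 = ⅓ - A + A²/3)
t(C, L) = ⅓ - L + L²/3
((-5 + 7)*7)*t(1, 7) + 43 = ((-5 + 7)*7)*(⅓ - 1*7 + (⅓)*7²) + 43 = (2*7)*(⅓ - 7 + (⅓)*49) + 43 = 14*(⅓ - 7 + 49/3) + 43 = 14*(29/3) + 43 = 406/3 + 43 = 535/3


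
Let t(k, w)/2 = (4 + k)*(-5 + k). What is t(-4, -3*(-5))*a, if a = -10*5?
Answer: 0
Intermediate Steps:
a = -50
t(k, w) = 2*(-5 + k)*(4 + k) (t(k, w) = 2*((4 + k)*(-5 + k)) = 2*((-5 + k)*(4 + k)) = 2*(-5 + k)*(4 + k))
t(-4, -3*(-5))*a = (-40 - 2*(-4) + 2*(-4)²)*(-50) = (-40 + 8 + 2*16)*(-50) = (-40 + 8 + 32)*(-50) = 0*(-50) = 0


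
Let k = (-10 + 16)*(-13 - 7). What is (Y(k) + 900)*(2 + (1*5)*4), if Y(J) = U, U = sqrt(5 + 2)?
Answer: 19800 + 22*sqrt(7) ≈ 19858.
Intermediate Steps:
k = -120 (k = 6*(-20) = -120)
U = sqrt(7) ≈ 2.6458
Y(J) = sqrt(7)
(Y(k) + 900)*(2 + (1*5)*4) = (sqrt(7) + 900)*(2 + (1*5)*4) = (900 + sqrt(7))*(2 + 5*4) = (900 + sqrt(7))*(2 + 20) = (900 + sqrt(7))*22 = 19800 + 22*sqrt(7)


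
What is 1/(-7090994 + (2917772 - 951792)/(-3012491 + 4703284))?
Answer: -1690793/11989401052262 ≈ -1.4102e-7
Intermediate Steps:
1/(-7090994 + (2917772 - 951792)/(-3012491 + 4703284)) = 1/(-7090994 + 1965980/1690793) = 1/(-11989401052262/1690793) = -1690793/11989401052262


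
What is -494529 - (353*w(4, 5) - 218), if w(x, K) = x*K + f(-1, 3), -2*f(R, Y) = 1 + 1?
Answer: -501018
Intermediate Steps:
f(R, Y) = -1 (f(R, Y) = -(1 + 1)/2 = -1/2*2 = -1)
w(x, K) = -1 + K*x (w(x, K) = x*K - 1 = K*x - 1 = -1 + K*x)
-494529 - (353*w(4, 5) - 218) = -494529 - (353*(-1 + 5*4) - 218) = -494529 - (353*(-1 + 20) - 218) = -494529 - (353*19 - 218) = -494529 - (6707 - 218) = -494529 - 1*6489 = -494529 - 6489 = -501018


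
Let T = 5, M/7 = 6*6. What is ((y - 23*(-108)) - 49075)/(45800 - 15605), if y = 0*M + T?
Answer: -46586/30195 ≈ -1.5428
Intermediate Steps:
M = 252 (M = 7*(6*6) = 7*36 = 252)
y = 5 (y = 0*252 + 5 = 0 + 5 = 5)
((y - 23*(-108)) - 49075)/(45800 - 15605) = ((5 - 23*(-108)) - 49075)/(45800 - 15605) = ((5 + 2484) - 49075)/30195 = (2489 - 49075)*(1/30195) = -46586*1/30195 = -46586/30195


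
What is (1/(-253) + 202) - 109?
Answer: 23528/253 ≈ 92.996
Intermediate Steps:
(1/(-253) + 202) - 109 = (-1/253 + 202) - 109 = 51105/253 - 109 = 23528/253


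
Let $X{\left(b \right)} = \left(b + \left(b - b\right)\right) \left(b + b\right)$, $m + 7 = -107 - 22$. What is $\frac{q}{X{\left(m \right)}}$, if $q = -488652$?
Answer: $- \frac{122163}{9248} \approx -13.21$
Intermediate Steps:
$m = -136$ ($m = -7 - 129 = -136$)
$X{\left(b \right)} = 2 b^{2}$ ($X{\left(b \right)} = \left(b + 0\right) 2 b = b 2 b = 2 b^{2}$)
$\frac{q}{X{\left(m \right)}} = - \frac{488652}{2 \left(-136\right)^{2}} = - \frac{488652}{2 \cdot 18496} = - \frac{488652}{36992} = \left(-488652\right) \frac{1}{36992} = - \frac{122163}{9248}$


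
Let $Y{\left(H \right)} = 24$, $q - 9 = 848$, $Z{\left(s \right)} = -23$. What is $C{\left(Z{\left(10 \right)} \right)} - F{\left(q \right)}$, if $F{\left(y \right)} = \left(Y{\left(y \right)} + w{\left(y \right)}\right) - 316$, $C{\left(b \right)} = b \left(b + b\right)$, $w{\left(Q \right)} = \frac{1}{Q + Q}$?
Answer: $\frac{2313899}{1714} \approx 1350.0$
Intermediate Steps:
$q = 857$ ($q = 9 + 848 = 857$)
$w{\left(Q \right)} = \frac{1}{2 Q}$
$C{\left(b \right)} = 2 b^{2}$ ($C{\left(b \right)} = b 2 b = 2 b^{2}$)
$F{\left(y \right)} = -292 + \frac{1}{2 y}$ ($F{\left(y \right)} = \left(24 + \frac{1}{2 y}\right) - 316 = -292 + \frac{1}{2 y}$)
$C{\left(Z{\left(10 \right)} \right)} - F{\left(q \right)} = 2 \left(-23\right)^{2} - \left(-292 + \frac{1}{2 \cdot 857}\right) = 2 \cdot 529 - \left(-292 + \frac{1}{2} \cdot \frac{1}{857}\right) = 1058 - \left(-292 + \frac{1}{1714}\right) = 1058 - - \frac{500487}{1714} = 1058 + \frac{500487}{1714} = \frac{2313899}{1714}$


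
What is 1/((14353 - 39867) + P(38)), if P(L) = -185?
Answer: -1/25699 ≈ -3.8912e-5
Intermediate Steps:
1/((14353 - 39867) + P(38)) = 1/((14353 - 39867) - 185) = 1/(-25514 - 185) = 1/(-25699) = -1/25699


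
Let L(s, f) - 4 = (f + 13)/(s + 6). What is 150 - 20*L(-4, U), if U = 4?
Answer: -100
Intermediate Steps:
L(s, f) = 4 + (13 + f)/(6 + s) (L(s, f) = 4 + (f + 13)/(s + 6) = 4 + (13 + f)/(6 + s))
150 - 20*L(-4, U) = 150 - 20*(37 + 4 + 4*(-4))/(6 - 4) = 150 - 20*(37 + 4 - 16)/2 = 150 - 10*25 = 150 - 20*25/2 = 150 - 250 = -100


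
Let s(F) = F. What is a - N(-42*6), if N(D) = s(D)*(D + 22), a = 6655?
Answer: -51305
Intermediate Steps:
N(D) = D*(22 + D) (N(D) = D*(D + 22) = D*(22 + D))
a - N(-42*6) = 6655 - (-42*6)*(22 - 42*6) = 6655 - (-252)*(22 - 252) = 6655 - (-252)*(-230) = 6655 - 1*57960 = 6655 - 57960 = -51305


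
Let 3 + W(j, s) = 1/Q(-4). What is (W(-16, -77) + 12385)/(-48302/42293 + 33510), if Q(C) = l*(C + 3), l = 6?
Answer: 3141989263/8503140768 ≈ 0.36951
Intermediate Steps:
Q(C) = 18 + 6*C (Q(C) = 6*(C + 3) = 6*(3 + C) = 18 + 6*C)
W(j, s) = -19/6 (W(j, s) = -3 + 1/(18 + 6*(-4)) = -3 + 1/(18 - 24) = -3 + 1/(-6) = -3 - 1/6 = -19/6)
(W(-16, -77) + 12385)/(-48302/42293 + 33510) = (-19/6 + 12385)/(-48302/42293 + 33510) = 74291/(6*(-48302*1/42293 + 33510)) = 74291/(6*(-48302/42293 + 33510)) = 74291/(6*(1417190128/42293)) = (74291/6)*(42293/1417190128) = 3141989263/8503140768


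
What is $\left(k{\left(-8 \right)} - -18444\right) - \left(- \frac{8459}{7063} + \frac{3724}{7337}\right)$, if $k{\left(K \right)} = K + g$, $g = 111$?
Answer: $\frac{961164132428}{51821231} \approx 18548.0$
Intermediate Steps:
$k{\left(K \right)} = 111 + K$ ($k{\left(K \right)} = K + 111 = 111 + K$)
$\left(k{\left(-8 \right)} - -18444\right) - \left(- \frac{8459}{7063} + \frac{3724}{7337}\right) = \left(\left(111 - 8\right) - -18444\right) - \left(- \frac{8459}{7063} + \frac{3724}{7337}\right) = \left(103 + 18444\right) - - \frac{35761071}{51821231} = 18547 + \left(\frac{8459}{7063} - \frac{3724}{7337}\right) = 18547 + \frac{35761071}{51821231} = \frac{961164132428}{51821231}$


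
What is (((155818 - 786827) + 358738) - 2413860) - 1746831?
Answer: -4432962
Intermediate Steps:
(((155818 - 786827) + 358738) - 2413860) - 1746831 = ((-631009 + 358738) - 2413860) - 1746831 = (-272271 - 2413860) - 1746831 = -2686131 - 1746831 = -4432962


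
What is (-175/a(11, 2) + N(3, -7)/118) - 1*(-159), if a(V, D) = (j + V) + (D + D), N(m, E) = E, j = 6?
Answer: 53315/354 ≈ 150.61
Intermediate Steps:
a(V, D) = 6 + V + 2*D (a(V, D) = (6 + V) + (D + D) = (6 + V) + 2*D = 6 + V + 2*D)
(-175/a(11, 2) + N(3, -7)/118) - 1*(-159) = (-175/(6 + 11 + 2*2) - 7/118) - 1*(-159) = (-175/(6 + 11 + 4) - 7*1/118) + 159 = (-175/21 - 7/118) + 159 = (-175*1/21 - 7/118) + 159 = (-25/3 - 7/118) + 159 = -2971/354 + 159 = 53315/354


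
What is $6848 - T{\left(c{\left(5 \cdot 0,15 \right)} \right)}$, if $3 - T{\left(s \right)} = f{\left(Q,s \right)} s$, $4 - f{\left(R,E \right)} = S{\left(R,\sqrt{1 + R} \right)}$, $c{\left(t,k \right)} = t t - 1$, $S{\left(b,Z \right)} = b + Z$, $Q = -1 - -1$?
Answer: $6842$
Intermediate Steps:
$Q = 0$ ($Q = -1 + 1 = 0$)
$S{\left(b,Z \right)} = Z + b$
$c{\left(t,k \right)} = -1 + t^{2}$ ($c{\left(t,k \right)} = t^{2} - 1 = -1 + t^{2}$)
$f{\left(R,E \right)} = 4 - R - \sqrt{1 + R}$ ($f{\left(R,E \right)} = 4 - \left(\sqrt{1 + R} + R\right) = 4 - \left(R + \sqrt{1 + R}\right) = 4 - R - \sqrt{1 + R}$)
$T{\left(s \right)} = 3 - 3 s$ ($T{\left(s \right)} = 3 - \left(4 - 0 - \sqrt{1 + 0}\right) s = 3 - \left(4 + 0 - \sqrt{1}\right) s = 3 - \left(4 + 0 - 1\right) s = 3 - 3 s$)
$6848 - T{\left(c{\left(5 \cdot 0,15 \right)} \right)} = 6848 - \left(3 - 3 \left(-1 + \left(5 \cdot 0\right)^{2}\right)\right) = 6848 - \left(3 - 3 \left(-1 + 0^{2}\right)\right) = 6848 - \left(3 - 3 \left(-1 + 0\right)\right) = 6848 - \left(3 - -3\right) = 6848 - \left(3 + 3\right) = 6848 - 6 = 6842$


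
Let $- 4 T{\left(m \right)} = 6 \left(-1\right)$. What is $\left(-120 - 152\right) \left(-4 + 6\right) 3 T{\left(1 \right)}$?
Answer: $-2448$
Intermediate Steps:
$T{\left(m \right)} = \frac{3}{2}$ ($T{\left(m \right)} = - \frac{6 \left(-1\right)}{4} = \left(- \frac{1}{4}\right) \left(-6\right) = \frac{3}{2}$)
$\left(-120 - 152\right) \left(-4 + 6\right) 3 T{\left(1 \right)} = \left(-120 - 152\right) \left(-4 + 6\right) 3 \cdot \frac{3}{2} = - 272 \cdot 2 \cdot 3 \cdot \frac{3}{2} = - 272 \cdot 6 \cdot \frac{3}{2} = \left(-272\right) 9 = -2448$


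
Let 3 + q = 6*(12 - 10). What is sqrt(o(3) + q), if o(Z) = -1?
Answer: 2*sqrt(2) ≈ 2.8284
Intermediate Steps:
q = 9 (q = -3 + 6*(12 - 10) = -3 + 6*2 = -3 + 12 = 9)
sqrt(o(3) + q) = sqrt(-1 + 9) = sqrt(8) = 2*sqrt(2)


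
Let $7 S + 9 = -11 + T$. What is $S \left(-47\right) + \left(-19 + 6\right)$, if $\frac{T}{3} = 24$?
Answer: $- \frac{2535}{7} \approx -362.14$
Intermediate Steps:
$T = 72$ ($T = 3 \cdot 24 = 72$)
$S = \frac{52}{7}$ ($S = - \frac{9}{7} + \frac{-11 + 72}{7} = - \frac{9}{7} + \frac{1}{7} \cdot 61 = - \frac{9}{7} + \frac{61}{7} = \frac{52}{7} \approx 7.4286$)
$S \left(-47\right) + \left(-19 + 6\right) = \frac{52}{7} \left(-47\right) + \left(-19 + 6\right) = - \frac{2444}{7} - 13 = - \frac{2535}{7}$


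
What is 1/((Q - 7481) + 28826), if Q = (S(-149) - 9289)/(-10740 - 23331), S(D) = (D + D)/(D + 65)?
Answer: 1430982/30544700779 ≈ 4.6849e-5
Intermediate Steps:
S(D) = 2*D/(65 + D) (S(D) = (2*D)/(65 + D) = 2*D/(65 + D))
Q = 389989/1430982 (Q = (2*(-149)/(65 - 149) - 9289)/(-10740 - 23331) = (2*(-149)/(-84) - 9289)/(-34071) = (2*(-149)*(-1/84) - 9289)*(-1/34071) = (149/42 - 9289)*(-1/34071) = -389989/42*(-1/34071) = 389989/1430982 ≈ 0.27253)
1/((Q - 7481) + 28826) = 1/((389989/1430982 - 7481) + 28826) = 1/(-10704786353/1430982 + 28826) = 1/(30544700779/1430982) = 1430982/30544700779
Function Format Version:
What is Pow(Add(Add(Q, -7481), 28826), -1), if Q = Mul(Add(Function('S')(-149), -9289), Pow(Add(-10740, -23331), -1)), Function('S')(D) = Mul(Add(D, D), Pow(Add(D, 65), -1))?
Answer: Rational(1430982, 30544700779) ≈ 4.6849e-5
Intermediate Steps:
Function('S')(D) = Mul(2, D, Pow(Add(65, D), -1)) (Function('S')(D) = Mul(Mul(2, D), Pow(Add(65, D), -1)) = Mul(2, D, Pow(Add(65, D), -1)))
Q = Rational(389989, 1430982) (Q = Mul(Add(Mul(2, -149, Pow(Add(65, -149), -1)), -9289), Pow(Add(-10740, -23331), -1)) = Mul(Add(Mul(2, -149, Pow(-84, -1)), -9289), Pow(-34071, -1)) = Mul(Add(Mul(2, -149, Rational(-1, 84)), -9289), Rational(-1, 34071)) = Mul(Add(Rational(149, 42), -9289), Rational(-1, 34071)) = Mul(Rational(-389989, 42), Rational(-1, 34071)) = Rational(389989, 1430982) ≈ 0.27253)
Pow(Add(Add(Q, -7481), 28826), -1) = Pow(Add(Add(Rational(389989, 1430982), -7481), 28826), -1) = Pow(Add(Rational(-10704786353, 1430982), 28826), -1) = Pow(Rational(30544700779, 1430982), -1) = Rational(1430982, 30544700779)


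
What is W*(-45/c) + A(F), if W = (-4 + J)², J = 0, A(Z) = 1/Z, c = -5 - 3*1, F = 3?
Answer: 271/3 ≈ 90.333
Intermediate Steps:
c = -8 (c = -5 - 3 = -8)
W = 16 (W = (-4 + 0)² = (-4)² = 16)
W*(-45/c) + A(F) = 16*(-45/(-8)) + 1/3 = 16*(-45*(-⅛)) + ⅓ = 16*(45/8) + ⅓ = 90 + ⅓ = 271/3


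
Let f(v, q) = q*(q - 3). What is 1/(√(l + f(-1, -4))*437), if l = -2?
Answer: √26/11362 ≈ 0.00044878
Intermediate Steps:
f(v, q) = q*(-3 + q)
1/(√(l + f(-1, -4))*437) = 1/(√(-2 - 4*(-3 - 4))*437) = 1/(√(-2 - 4*(-7))*437) = 1/(√(-2 + 28)*437) = 1/(√26*437) = 1/(437*√26) = √26/11362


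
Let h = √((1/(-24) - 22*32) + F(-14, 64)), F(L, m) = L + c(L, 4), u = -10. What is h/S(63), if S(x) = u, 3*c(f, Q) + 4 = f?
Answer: -I*√104262/120 ≈ -2.6908*I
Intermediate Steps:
c(f, Q) = -4/3 + f/3
S(x) = -10
F(L, m) = -4/3 + 4*L/3 (F(L, m) = L + (-4/3 + L/3) = -4/3 + 4*L/3)
h = I*√104262/12 (h = √((1/(-24) - 22*32) + (-4/3 + (4/3)*(-14))) = √((1*(-1/24) - 704) + (-4/3 - 56/3)) = √((-1/24 - 704) - 20) = √(-16897/24 - 20) = √(-17377/24) = I*√104262/12 ≈ 26.908*I)
h/S(63) = (I*√104262/12)/(-10) = (I*√104262/12)*(-⅒) = -I*√104262/120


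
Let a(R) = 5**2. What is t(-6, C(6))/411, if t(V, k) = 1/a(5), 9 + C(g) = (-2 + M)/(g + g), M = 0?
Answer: 1/10275 ≈ 9.7324e-5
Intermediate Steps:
a(R) = 25
C(g) = -9 - 1/g (C(g) = -9 + (-2 + 0)/(g + g) = -9 - 2*1/(2*g) = -9 - 1/g)
t(V, k) = 1/25
t(-6, C(6))/411 = (1/25)/411 = (1/25)*(1/411) = 1/10275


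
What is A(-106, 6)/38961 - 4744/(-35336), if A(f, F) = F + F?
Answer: 7718959/57363579 ≈ 0.13456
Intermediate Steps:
A(f, F) = 2*F
A(-106, 6)/38961 - 4744/(-35336) = (2*6)/38961 - 4744/(-35336) = 12*(1/38961) - 4744*(-1/35336) = 4/12987 + 593/4417 = 7718959/57363579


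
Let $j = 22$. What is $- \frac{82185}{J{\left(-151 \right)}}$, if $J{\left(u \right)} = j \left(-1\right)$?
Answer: $\frac{82185}{22} \approx 3735.7$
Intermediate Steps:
$J{\left(u \right)} = -22$ ($J{\left(u \right)} = 22 \left(-1\right) = -22$)
$- \frac{82185}{J{\left(-151 \right)}} = - \frac{82185}{-22} = \left(-82185\right) \left(- \frac{1}{22}\right) = \frac{82185}{22}$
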